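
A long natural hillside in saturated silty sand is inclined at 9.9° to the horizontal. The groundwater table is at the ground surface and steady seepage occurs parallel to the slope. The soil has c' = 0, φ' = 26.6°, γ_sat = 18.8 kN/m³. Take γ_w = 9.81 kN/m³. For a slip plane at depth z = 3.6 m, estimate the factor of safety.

FS = 1.37

With seepage parallel to the slope and the water table at the surface, the effective normal stress on the slip plane uses the buoyant unit weight γ' = γ_sat − γ_w while the driving shear stress uses γ_sat:
FS = [c' + γ' z cos²β tanφ'] / [γ_sat z sinβ cosβ]
(For c' = 0 this reduces to FS = (γ'/γ_sat)·tanφ'/tanβ.)
γ' = 18.8 − 9.81 = 8.99 kN/m³
Numerator = 0.0 + 8.99·3.6·cos²9.9°·tan26.6° = 0.0 + 8.99·3.6·0.9704·0.5008 = 15.728 kPa
Denominator = 18.8·3.6·sin9.9°·cos9.9° = 18.8·3.6·0.1719·0.9851 = 11.463 kPa
FS = 15.728 / 11.463 = 1.372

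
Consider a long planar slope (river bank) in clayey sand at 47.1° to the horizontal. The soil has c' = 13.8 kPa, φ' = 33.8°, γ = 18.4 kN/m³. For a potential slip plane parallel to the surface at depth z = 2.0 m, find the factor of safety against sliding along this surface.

FS = 1.37

For an infinite slope with a slip plane parallel to the surface (no pore pressure): FS = [c' + γz cos²β tanφ'] / [γz sinβ cosβ].
γz = 18.4·2.0 = 36.80 kN/m²
Numerator = 13.8 + 36.80·cos²47.1°·tan33.8° = 13.8 + 36.80·0.4634·0.6694 = 25.216 kPa
Denominator = 36.80·sin47.1°·cos47.1° = 36.80·0.7325·0.6807 = 18.351 kPa
FS = 25.216 / 18.351 = 1.374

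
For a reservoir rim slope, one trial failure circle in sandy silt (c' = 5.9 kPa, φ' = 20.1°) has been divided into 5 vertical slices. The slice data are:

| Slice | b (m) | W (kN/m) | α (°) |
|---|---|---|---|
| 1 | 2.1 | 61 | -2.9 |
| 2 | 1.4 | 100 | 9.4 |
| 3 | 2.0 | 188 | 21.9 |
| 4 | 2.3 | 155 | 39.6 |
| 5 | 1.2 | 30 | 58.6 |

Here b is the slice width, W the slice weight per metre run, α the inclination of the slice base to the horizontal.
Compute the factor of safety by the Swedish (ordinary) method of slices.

FS = 1.14

Ordinary method of slices: FS = Σ[c'·Δl_i + (W_i cosα_i)·tanφ'] / Σ W_i sinα_i, with Δl_i = b_i / cosα_i.
Slice 1: Δl = 2.1/cos(-2.9°) = 2.103 m; N'_1 = 61·cos(-2.9°) = 60.9; c'Δl = 12.41; W sinα = -3.1
Slice 2: Δl = 1.4/cos9.4° = 1.419 m; N'_2 = 100·cos9.4° = 98.7; c'Δl = 8.37; W sinα = 16.3
Slice 3: Δl = 2.0/cos21.9° = 2.156 m; N'_3 = 188·cos21.9° = 174.4; c'Δl = 12.72; W sinα = 70.1
Slice 4: Δl = 2.3/cos39.6° = 2.985 m; N'_4 = 155·cos39.6° = 119.4; c'Δl = 17.61; W sinα = 98.8
Slice 5: Δl = 1.2/cos58.6° = 2.303 m; N'_5 = 30·cos58.6° = 15.6; c'Δl = 13.59; W sinα = 25.6
Σc'Δl = 64.7 kN/m; ΣN' = 469.1 kN/m; ΣW sinα = 207.8 kN/m
Resisting = 64.7 + 469.1·tan20.1° = 64.7 + 171.7 = 236.4 kN/m
FS = 236.4 / 207.8 = 1.138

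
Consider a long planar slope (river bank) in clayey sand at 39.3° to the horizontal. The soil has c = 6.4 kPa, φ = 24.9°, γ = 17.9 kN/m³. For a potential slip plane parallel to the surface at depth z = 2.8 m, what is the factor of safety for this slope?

For an infinite slope with a slip plane parallel to the surface (no pore pressure): FS = [c + γz cos²β tanφ] / [γz sinβ cosβ].
γz = 17.9·2.8 = 50.12 kN/m²
Numerator = 6.4 + 50.12·cos²39.3°·tan24.9° = 6.4 + 50.12·0.5988·0.4642 = 20.332 kPa
Denominator = 50.12·sin39.3°·cos39.3° = 50.12·0.6334·0.7738 = 24.566 kPa
FS = 20.332 / 24.566 = 0.828

FS = 0.83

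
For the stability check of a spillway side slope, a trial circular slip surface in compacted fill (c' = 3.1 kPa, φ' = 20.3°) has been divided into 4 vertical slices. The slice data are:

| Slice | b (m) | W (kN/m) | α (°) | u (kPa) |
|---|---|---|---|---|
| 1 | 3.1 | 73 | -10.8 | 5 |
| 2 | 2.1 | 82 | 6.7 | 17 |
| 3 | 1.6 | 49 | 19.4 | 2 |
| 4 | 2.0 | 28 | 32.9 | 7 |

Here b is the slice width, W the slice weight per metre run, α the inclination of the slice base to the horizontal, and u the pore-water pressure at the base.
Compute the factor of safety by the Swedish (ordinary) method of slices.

Ordinary method of slices: FS = Σ[c'·Δl_i + (W_i cosα_i − u_i·Δl_i)·tanφ'] / Σ W_i sinα_i, with Δl_i = b_i / cosα_i.
Slice 1: Δl = 3.1/cos(-10.8°) = 3.156 m; N'_1 = 73·cos(-10.8°) − 5·3.156 = 55.9; c'Δl = 9.78; W sinα = -13.7
Slice 2: Δl = 2.1/cos6.7° = 2.114 m; N'_2 = 82·cos6.7° − 17·2.114 = 45.5; c'Δl = 6.55; W sinα = 9.6
Slice 3: Δl = 1.6/cos19.4° = 1.696 m; N'_3 = 49·cos19.4° − 2·1.696 = 42.8; c'Δl = 5.26; W sinα = 16.3
Slice 4: Δl = 2.0/cos32.9° = 2.382 m; N'_4 = 28·cos32.9° − 7·2.382 = 6.8; c'Δl = 7.38; W sinα = 15.2
Σc'Δl = 29.0 kN/m; ΣN' = 151.1 kN/m; ΣW sinα = 27.4 kN/m
Resisting = 29.0 + 151.1·tan20.3° = 29.0 + 55.9 = 84.9 kN/m
FS = 84.9 / 27.4 = 3.100

FS = 3.10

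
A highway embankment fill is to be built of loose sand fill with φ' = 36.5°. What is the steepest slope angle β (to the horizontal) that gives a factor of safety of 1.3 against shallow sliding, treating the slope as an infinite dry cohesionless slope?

For an infinite dry cohesionless slope FS = tanφ'/tanβ, so tanβ = tanφ' / FS.
tanβ = tan36.5° / 1.3 = 0.7400 / 1.3 = 0.5692
β = arctan(0.5692) = 29.65°

β = 29.6°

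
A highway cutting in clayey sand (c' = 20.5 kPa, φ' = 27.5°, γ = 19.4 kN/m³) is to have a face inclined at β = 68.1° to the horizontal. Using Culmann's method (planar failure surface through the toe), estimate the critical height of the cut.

H_c = 14.45 m

Culmann's analysis gives the critical failure plane at α_cr = (β + φ')/2 = (68.1 + 27.5)/2 = 47.8°, and the critical height
H_c = (4c'/γ) · sinβ cosφ' / [1 − cos(β − φ')]
    = (4·20.5/19.4) · sin68.1°·cos27.5° / [1 − cos(40.6°)]
    = 4.227 · 0.9278·0.8870 / [1 − 0.7593]
    = 4.227 · 0.8230 / 0.2407
    = 14.45 m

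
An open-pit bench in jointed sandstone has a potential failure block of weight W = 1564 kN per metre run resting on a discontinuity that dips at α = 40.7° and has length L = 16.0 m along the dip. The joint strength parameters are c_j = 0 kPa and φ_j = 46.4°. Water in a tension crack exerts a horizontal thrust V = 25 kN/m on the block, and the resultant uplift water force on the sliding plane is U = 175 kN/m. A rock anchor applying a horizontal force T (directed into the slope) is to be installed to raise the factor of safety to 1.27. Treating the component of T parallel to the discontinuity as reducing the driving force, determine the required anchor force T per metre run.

T = 167 kN/m

Resolving forces along and normal to the sliding plane, with the horizontal anchor force T adding T·sinα to the effective normal force and T·cosα acting up the plane against the driving force:
FS = [c_jL + (W cosα − U − V sinα + T sinα) tanφ_j] / [W sinα + V cosα − T cosα]
Without the anchor: N' = 994.4 kN/m, driving T_d = 1038.8 kN/m, resisting R = 0·16.0 + 994.4·tan46.4° = 1044.2 kN/m, FS = 1.01.
Setting FS = 1.27 and solving for T:
1.27·(1038.8 − T cos40.7°) = 1044.2 + T sin40.7°·tan46.4°
T·(sin40.7°·tan46.4° + 1.27·cos40.7°) = 1.27·1038.8 − 1044.2
T·(0.6521·1.0501 + 1.27·0.7581) = 1319.3 − 1044.2 = 275.1
T·1.6476 = 275.1
T = 167.0 kN/m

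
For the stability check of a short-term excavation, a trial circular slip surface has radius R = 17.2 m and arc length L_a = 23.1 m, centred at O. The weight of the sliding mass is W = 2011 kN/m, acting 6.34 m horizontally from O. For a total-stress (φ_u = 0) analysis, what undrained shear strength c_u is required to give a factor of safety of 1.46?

c_u = 46.9 kPa

FS = c_u·L_a·R / (W·d), so c_u = FS·W·d / (L_a·R).
c_u = 1.46·2011·6.34 / (23.10·17.2) = 18614.6 / 397.32 = 46.85 kPa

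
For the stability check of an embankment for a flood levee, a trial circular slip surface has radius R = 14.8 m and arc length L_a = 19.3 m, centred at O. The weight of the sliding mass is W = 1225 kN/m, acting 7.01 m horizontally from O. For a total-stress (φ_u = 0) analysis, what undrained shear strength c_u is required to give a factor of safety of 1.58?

FS = c_u·L_a·R / (W·d), so c_u = FS·W·d / (L_a·R).
c_u = 1.58·1225·7.01 / (19.30·14.8) = 13567.9 / 285.64 = 47.50 kPa

c_u = 47.5 kPa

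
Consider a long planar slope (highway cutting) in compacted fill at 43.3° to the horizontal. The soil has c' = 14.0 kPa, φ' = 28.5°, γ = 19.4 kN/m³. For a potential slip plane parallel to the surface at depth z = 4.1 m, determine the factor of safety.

FS = 0.93

For an infinite slope with a slip plane parallel to the surface (no pore pressure): FS = [c' + γz cos²β tanφ'] / [γz sinβ cosβ].
γz = 19.4·4.1 = 79.54 kN/m²
Numerator = 14.0 + 79.54·cos²43.3°·tan28.5° = 14.0 + 79.54·0.5297·0.5430 = 36.874 kPa
Denominator = 79.54·sin43.3°·cos43.3° = 79.54·0.6858·0.7278 = 39.700 kPa
FS = 36.874 / 39.700 = 0.929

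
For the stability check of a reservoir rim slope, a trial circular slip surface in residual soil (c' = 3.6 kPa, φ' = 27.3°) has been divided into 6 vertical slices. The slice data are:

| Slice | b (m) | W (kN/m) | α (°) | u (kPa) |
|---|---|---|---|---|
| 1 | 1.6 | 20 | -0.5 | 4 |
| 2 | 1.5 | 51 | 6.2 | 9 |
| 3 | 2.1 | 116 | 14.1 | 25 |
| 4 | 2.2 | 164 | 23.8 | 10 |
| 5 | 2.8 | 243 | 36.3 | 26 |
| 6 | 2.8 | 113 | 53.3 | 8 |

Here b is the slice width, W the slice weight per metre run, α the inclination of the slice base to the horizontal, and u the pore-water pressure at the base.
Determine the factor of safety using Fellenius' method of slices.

FS = 0.74

Ordinary method of slices: FS = Σ[c'·Δl_i + (W_i cosα_i − u_i·Δl_i)·tanφ'] / Σ W_i sinα_i, with Δl_i = b_i / cosα_i.
Slice 1: Δl = 1.6/cos(-0.5°) = 1.600 m; N'_1 = 20·cos(-0.5°) − 4·1.600 = 13.6; c'Δl = 5.76; W sinα = -0.2
Slice 2: Δl = 1.5/cos6.2° = 1.509 m; N'_2 = 51·cos6.2° − 9·1.509 = 37.1; c'Δl = 5.43; W sinα = 5.5
Slice 3: Δl = 2.1/cos14.1° = 2.165 m; N'_3 = 116·cos14.1° − 25·2.165 = 58.4; c'Δl = 7.79; W sinα = 28.3
Slice 4: Δl = 2.2/cos23.8° = 2.404 m; N'_4 = 164·cos23.8° − 10·2.404 = 126.0; c'Δl = 8.66; W sinα = 66.2
Slice 5: Δl = 2.8/cos36.3° = 3.474 m; N'_5 = 243·cos36.3° − 26·3.474 = 105.5; c'Δl = 12.51; W sinα = 143.9
Slice 6: Δl = 2.8/cos53.3° = 4.685 m; N'_6 = 113·cos53.3° − 8·4.685 = 30.0; c'Δl = 16.87; W sinα = 90.6
Σc'Δl = 57.0 kN/m; ΣN' = 370.7 kN/m; ΣW sinα = 334.2 kN/m
Resisting = 57.0 + 370.7·tan27.3° = 57.0 + 191.3 = 248.3 kN/m
FS = 248.3 / 334.2 = 0.743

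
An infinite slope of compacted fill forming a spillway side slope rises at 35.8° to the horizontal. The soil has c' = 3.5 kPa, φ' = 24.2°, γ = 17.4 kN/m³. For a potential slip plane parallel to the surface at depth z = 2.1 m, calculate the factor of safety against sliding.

For an infinite slope with a slip plane parallel to the surface (no pore pressure): FS = [c' + γz cos²β tanφ'] / [γz sinβ cosβ].
γz = 17.4·2.1 = 36.54 kN/m²
Numerator = 3.5 + 36.54·cos²35.8°·tan24.2° = 3.5 + 36.54·0.6578·0.4494 = 14.303 kPa
Denominator = 36.54·sin35.8°·cos35.8° = 36.54·0.5850·0.8111 = 17.336 kPa
FS = 14.303 / 17.336 = 0.825

FS = 0.83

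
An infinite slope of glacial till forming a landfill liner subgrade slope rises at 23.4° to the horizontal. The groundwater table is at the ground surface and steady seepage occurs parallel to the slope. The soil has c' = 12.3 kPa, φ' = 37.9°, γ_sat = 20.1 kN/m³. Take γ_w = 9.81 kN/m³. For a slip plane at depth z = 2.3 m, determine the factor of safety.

FS = 1.65

With seepage parallel to the slope and the water table at the surface, the effective normal stress on the slip plane uses the buoyant unit weight γ' = γ_sat − γ_w while the driving shear stress uses γ_sat:
FS = [c' + γ' z cos²β tanφ'] / [γ_sat z sinβ cosβ]
γ' = 20.1 − 9.81 = 10.29 kN/m³
Numerator = 12.3 + 10.29·2.3·cos²23.4°·tan37.9° = 12.3 + 10.29·2.3·0.8423·0.7785 = 27.818 kPa
Denominator = 20.1·2.3·sin23.4°·cos23.4° = 20.1·2.3·0.3971·0.9178 = 16.850 kPa
FS = 27.818 / 16.850 = 1.651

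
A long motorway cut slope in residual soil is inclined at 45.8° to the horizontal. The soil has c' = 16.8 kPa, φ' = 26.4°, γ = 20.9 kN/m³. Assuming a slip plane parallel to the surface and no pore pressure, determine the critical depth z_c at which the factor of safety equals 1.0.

Setting FS = 1.00 in FS = [c' + γz cos²β tanφ'] / [γz sinβ cosβ] and solving for z:
z = c' / [γ cosβ (FS·sinβ − cosβ·tanφ')]
  = 16.8 / [20.9·cos45.8°·(1.00·sin45.8° − cos45.8°·tan26.4°)]
  = 16.8 / [20.9·0.6972·(1.00·0.7169 − 0.6972·0.4964)]
  = 16.8 / 5.4033 = 3.109 m

z_c = 3.11 m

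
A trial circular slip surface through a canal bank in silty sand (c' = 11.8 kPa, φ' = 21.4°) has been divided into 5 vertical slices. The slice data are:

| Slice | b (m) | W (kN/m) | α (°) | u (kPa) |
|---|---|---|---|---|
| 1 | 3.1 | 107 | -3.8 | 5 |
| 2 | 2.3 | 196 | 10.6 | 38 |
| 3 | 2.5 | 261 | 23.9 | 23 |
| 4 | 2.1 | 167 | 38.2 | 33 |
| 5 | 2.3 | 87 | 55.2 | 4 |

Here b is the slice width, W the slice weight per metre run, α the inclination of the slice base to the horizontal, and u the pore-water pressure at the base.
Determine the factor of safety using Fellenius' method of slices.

Ordinary method of slices: FS = Σ[c'·Δl_i + (W_i cosα_i − u_i·Δl_i)·tanφ'] / Σ W_i sinα_i, with Δl_i = b_i / cosα_i.
Slice 1: Δl = 3.1/cos(-3.8°) = 3.107 m; N'_1 = 107·cos(-3.8°) − 5·3.107 = 91.2; c'Δl = 36.66; W sinα = -7.1
Slice 2: Δl = 2.3/cos10.6° = 2.340 m; N'_2 = 196·cos10.6° − 38·2.340 = 103.7; c'Δl = 27.61; W sinα = 36.1
Slice 3: Δl = 2.5/cos23.9° = 2.734 m; N'_3 = 261·cos23.9° − 23·2.734 = 175.7; c'Δl = 32.27; W sinα = 105.7
Slice 4: Δl = 2.1/cos38.2° = 2.672 m; N'_4 = 167·cos38.2° − 33·2.672 = 43.1; c'Δl = 31.53; W sinα = 103.3
Slice 5: Δl = 2.3/cos55.2° = 4.030 m; N'_5 = 87·cos55.2° − 4·4.030 = 33.5; c'Δl = 47.55; W sinα = 71.4
Σc'Δl = 175.6 kN/m; ΣN' = 447.3 kN/m; ΣW sinα = 309.4 kN/m
Resisting = 175.6 + 447.3·tan21.4° = 175.6 + 175.3 = 350.9 kN/m
FS = 350.9 / 309.4 = 1.134

FS = 1.13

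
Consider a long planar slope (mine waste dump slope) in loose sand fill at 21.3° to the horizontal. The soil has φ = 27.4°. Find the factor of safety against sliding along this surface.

For a dry cohesionless infinite slope the factor of safety is FS = tanφ / tanβ.
FS = tan27.4° / tan21.3° = 0.5184 / 0.3899 = 1.330

FS = 1.33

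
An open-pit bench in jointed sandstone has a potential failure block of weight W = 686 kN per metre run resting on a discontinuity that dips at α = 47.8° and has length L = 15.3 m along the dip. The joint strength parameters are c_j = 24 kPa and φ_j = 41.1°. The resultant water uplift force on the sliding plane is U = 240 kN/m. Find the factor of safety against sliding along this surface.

FS = 1.10

Resolving the block weight along and normal to the plane and applying the Mohr–Coulomb strength on the joint:
N' = W cosα − U = 686·cos47.8° − 240 = 220.8 kN/m
Driving force T = W sinα = 686·sin47.8° = 508.2 kN/m
Resisting force R = c_j·L + N'·tanφ_j = 24·15.3 + 220.8·tan41.1° = 367.2 + 192.6 = 559.8 kN/m
FS = R / T = 559.8 / 508.2 = 1.102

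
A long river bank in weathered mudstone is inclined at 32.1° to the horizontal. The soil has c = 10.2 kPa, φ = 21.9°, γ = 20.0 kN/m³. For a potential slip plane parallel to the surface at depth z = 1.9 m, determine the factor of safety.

FS = 1.24

For an infinite slope with a slip plane parallel to the surface (no pore pressure): FS = [c + γz cos²β tanφ] / [γz sinβ cosβ].
γz = 20.0·1.9 = 38.00 kN/m²
Numerator = 10.2 + 38.00·cos²32.1°·tan21.9° = 10.2 + 38.00·0.7176·0.4020 = 21.162 kPa
Denominator = 38.00·sin32.1°·cos32.1° = 38.00·0.5314·0.8471 = 17.106 kPa
FS = 21.162 / 17.106 = 1.237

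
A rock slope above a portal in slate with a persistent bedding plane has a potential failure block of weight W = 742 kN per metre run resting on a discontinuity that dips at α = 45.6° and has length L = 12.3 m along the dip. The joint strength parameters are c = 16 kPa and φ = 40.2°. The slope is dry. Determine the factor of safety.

Resolving the block weight along and normal to the plane and applying the Mohr–Coulomb strength on the joint:
N' = W cosα = 742·cos45.6° = 519.2 kN/m
Driving force T = W sinα = 742·sin45.6° = 530.1 kN/m
Resisting force R = c·L + N'·tanφ = 16·12.3 + 519.2·tan40.2° = 196.8 + 438.7 = 635.5 kN/m
FS = R / T = 635.5 / 530.1 = 1.199

FS = 1.20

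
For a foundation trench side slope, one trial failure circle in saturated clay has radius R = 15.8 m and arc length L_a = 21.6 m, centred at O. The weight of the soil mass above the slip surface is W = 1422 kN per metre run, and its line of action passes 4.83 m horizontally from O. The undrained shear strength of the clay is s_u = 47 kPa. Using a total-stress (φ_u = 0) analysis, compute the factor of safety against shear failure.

Taking moments about the centre O, the resisting moment is provided by the undrained shear strength acting along the arc:
M_R = s_u·L_a·R = 47·21.60·15.8 = 16040.2 kN·m/m
M_D = W·d = 1422·4.83 = 6868.3 kN·m/m
FS = M_R / M_D = 16040.2 / 6868.3 = 2.335

FS = 2.34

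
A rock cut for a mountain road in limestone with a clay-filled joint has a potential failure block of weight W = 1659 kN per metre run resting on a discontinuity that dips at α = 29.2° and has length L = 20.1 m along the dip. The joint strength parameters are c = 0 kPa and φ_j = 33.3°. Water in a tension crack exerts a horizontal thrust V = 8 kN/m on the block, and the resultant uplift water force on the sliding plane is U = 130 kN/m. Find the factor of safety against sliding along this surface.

FS = 1.06

Resolving the block weight along and normal to the plane and applying the Mohr–Coulomb strength on the joint:
N' = W cosα − U − V sinα = 1659·cos29.2° − 130 − 8·sin29.2° = 1314.3 kN/m
Driving force T = W sinα + V cosα = 1659·sin29.2° + 8·cos29.2° = 816.3 kN/m
Resisting force R = c·L + N'·tanφ_j = 0·20.1 + 1314.3·tan33.3° = 0.0 + 863.3 = 863.3 kN/m
FS = R / T = 863.3 / 816.3 = 1.058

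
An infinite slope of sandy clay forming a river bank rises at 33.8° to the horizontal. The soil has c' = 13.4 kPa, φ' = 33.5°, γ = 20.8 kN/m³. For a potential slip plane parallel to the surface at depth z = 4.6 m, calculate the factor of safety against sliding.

For an infinite slope with a slip plane parallel to the surface (no pore pressure): FS = [c' + γz cos²β tanφ'] / [γz sinβ cosβ].
γz = 20.8·4.6 = 95.68 kN/m²
Numerator = 13.4 + 95.68·cos²33.8°·tan33.5° = 13.4 + 95.68·0.6905·0.6619 = 57.131 kPa
Denominator = 95.68·sin33.8°·cos33.8° = 95.68·0.5563·0.8310 = 44.230 kPa
FS = 57.131 / 44.230 = 1.292

FS = 1.29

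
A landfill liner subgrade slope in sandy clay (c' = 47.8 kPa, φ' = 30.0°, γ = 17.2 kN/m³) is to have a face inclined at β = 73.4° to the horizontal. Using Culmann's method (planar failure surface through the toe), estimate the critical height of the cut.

H_c = 33.74 m

Culmann's analysis gives the critical failure plane at α_cr = (β + φ')/2 = (73.4 + 30.0)/2 = 51.7°, and the critical height
H_c = (4c'/γ) · sinβ cosφ' / [1 − cos(β − φ')]
    = (4·47.8/17.2) · sin73.4°·cos30.0° / [1 − cos(43.4°)]
    = 11.116 · 0.9583·0.8660 / [1 − 0.7266]
    = 11.116 · 0.8299 / 0.2734
    = 33.74 m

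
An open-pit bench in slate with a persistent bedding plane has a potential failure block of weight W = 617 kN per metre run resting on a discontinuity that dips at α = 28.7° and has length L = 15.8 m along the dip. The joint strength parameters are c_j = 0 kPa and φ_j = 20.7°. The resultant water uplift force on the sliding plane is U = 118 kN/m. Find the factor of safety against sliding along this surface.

FS = 0.54

Resolving the block weight along and normal to the plane and applying the Mohr–Coulomb strength on the joint:
N' = W cosα − U = 617·cos28.7° − 118 = 423.2 kN/m
Driving force T = W sinα = 617·sin28.7° = 296.3 kN/m
Resisting force R = c_j·L + N'·tanφ_j = 0·15.8 + 423.2·tan20.7° = 0.0 + 159.9 = 159.9 kN/m
FS = R / T = 159.9 / 296.3 = 0.540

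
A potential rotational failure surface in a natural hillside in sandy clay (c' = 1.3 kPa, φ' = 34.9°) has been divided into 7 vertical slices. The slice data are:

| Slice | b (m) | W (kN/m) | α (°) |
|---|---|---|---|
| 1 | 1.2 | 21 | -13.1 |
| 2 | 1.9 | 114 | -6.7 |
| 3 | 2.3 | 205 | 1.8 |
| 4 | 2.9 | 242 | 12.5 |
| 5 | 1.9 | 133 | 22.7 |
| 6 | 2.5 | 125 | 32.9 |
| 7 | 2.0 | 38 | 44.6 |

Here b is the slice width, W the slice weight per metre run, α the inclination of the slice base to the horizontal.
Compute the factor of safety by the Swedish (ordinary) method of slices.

Ordinary method of slices: FS = Σ[c'·Δl_i + (W_i cosα_i)·tanφ'] / Σ W_i sinα_i, with Δl_i = b_i / cosα_i.
Slice 1: Δl = 1.2/cos(-13.1°) = 1.232 m; N'_1 = 21·cos(-13.1°) = 20.5; c'Δl = 1.60; W sinα = -4.8
Slice 2: Δl = 1.9/cos(-6.7°) = 1.913 m; N'_2 = 114·cos(-6.7°) = 113.2; c'Δl = 2.49; W sinα = -13.3
Slice 3: Δl = 2.3/cos1.8° = 2.301 m; N'_3 = 205·cos1.8° = 204.9; c'Δl = 2.99; W sinα = 6.4
Slice 4: Δl = 2.9/cos12.5° = 2.970 m; N'_4 = 242·cos12.5° = 236.3; c'Δl = 3.86; W sinα = 52.4
Slice 5: Δl = 1.9/cos22.7° = 2.060 m; N'_5 = 133·cos22.7° = 122.7; c'Δl = 2.68; W sinα = 51.3
Slice 6: Δl = 2.5/cos32.9° = 2.978 m; N'_6 = 125·cos32.9° = 105.0; c'Δl = 3.87; W sinα = 67.9
Slice 7: Δl = 2.0/cos44.6° = 2.809 m; N'_7 = 38·cos44.6° = 27.1; c'Δl = 3.65; W sinα = 26.7
Σc'Δl = 21.1 kN/m; ΣN' = 829.5 kN/m; ΣW sinα = 186.7 kN/m
Resisting = 21.1 + 829.5·tan34.9° = 21.1 + 578.7 = 599.8 kN/m
FS = 599.8 / 186.7 = 3.214

FS = 3.21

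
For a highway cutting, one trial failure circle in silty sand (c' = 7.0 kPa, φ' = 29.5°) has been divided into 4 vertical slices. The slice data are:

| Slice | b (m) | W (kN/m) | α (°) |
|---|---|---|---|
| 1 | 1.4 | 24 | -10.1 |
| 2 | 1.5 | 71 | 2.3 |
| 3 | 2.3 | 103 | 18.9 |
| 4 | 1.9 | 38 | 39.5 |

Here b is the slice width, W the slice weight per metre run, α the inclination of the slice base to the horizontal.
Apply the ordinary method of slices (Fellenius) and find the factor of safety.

FS = 3.20

Ordinary method of slices: FS = Σ[c'·Δl_i + (W_i cosα_i)·tanφ'] / Σ W_i sinα_i, with Δl_i = b_i / cosα_i.
Slice 1: Δl = 1.4/cos(-10.1°) = 1.422 m; N'_1 = 24·cos(-10.1°) = 23.6; c'Δl = 9.95; W sinα = -4.2
Slice 2: Δl = 1.5/cos2.3° = 1.501 m; N'_2 = 71·cos2.3° = 70.9; c'Δl = 10.51; W sinα = 2.8
Slice 3: Δl = 2.3/cos18.9° = 2.431 m; N'_3 = 103·cos18.9° = 97.4; c'Δl = 17.02; W sinα = 33.4
Slice 4: Δl = 1.9/cos39.5° = 2.462 m; N'_4 = 38·cos39.5° = 29.3; c'Δl = 17.24; W sinα = 24.2
Σc'Δl = 54.7 kN/m; ΣN' = 221.3 kN/m; ΣW sinα = 56.2 kN/m
Resisting = 54.7 + 221.3·tan29.5° = 54.7 + 125.2 = 179.9 kN/m
FS = 179.9 / 56.2 = 3.203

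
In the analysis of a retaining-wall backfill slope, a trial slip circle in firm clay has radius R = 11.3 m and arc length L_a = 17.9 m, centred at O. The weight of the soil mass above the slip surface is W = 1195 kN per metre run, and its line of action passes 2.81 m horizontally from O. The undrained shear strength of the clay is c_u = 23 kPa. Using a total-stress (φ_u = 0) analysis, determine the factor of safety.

Taking moments about the centre O, the resisting moment is provided by the undrained shear strength acting along the arc:
M_R = c_u·L_a·R = 23·17.90·11.3 = 4652.2 kN·m/m
M_D = W·d = 1195·2.81 = 3358.0 kN·m/m
FS = M_R / M_D = 4652.2 / 3358.0 = 1.385

FS = 1.39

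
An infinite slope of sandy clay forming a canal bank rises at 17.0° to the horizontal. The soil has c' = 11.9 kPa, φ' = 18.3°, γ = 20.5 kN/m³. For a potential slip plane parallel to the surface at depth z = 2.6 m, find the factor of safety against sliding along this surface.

FS = 1.88

For an infinite slope with a slip plane parallel to the surface (no pore pressure): FS = [c' + γz cos²β tanφ'] / [γz sinβ cosβ].
γz = 20.5·2.6 = 53.30 kN/m²
Numerator = 11.9 + 53.30·cos²17.0°·tan18.3° = 11.9 + 53.30·0.9145·0.3307 = 28.020 kPa
Denominator = 53.30·sin17.0°·cos17.0° = 53.30·0.2924·0.9563 = 14.902 kPa
FS = 28.020 / 14.902 = 1.880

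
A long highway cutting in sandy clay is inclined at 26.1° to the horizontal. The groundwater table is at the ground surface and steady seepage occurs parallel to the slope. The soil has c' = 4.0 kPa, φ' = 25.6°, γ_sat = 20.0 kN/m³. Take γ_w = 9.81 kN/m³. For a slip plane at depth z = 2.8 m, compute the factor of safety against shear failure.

FS = 0.68

With seepage parallel to the slope and the water table at the surface, the effective normal stress on the slip plane uses the buoyant unit weight γ' = γ_sat − γ_w while the driving shear stress uses γ_sat:
FS = [c' + γ' z cos²β tanφ'] / [γ_sat z sinβ cosβ]
γ' = 20.0 − 9.81 = 10.19 kN/m³
Numerator = 4.0 + 10.19·2.8·cos²26.1°·tan25.6° = 4.0 + 10.19·2.8·0.8065·0.4791 = 15.024 kPa
Denominator = 20.0·2.8·sin26.1°·cos26.1° = 20.0·2.8·0.4399·0.8980 = 22.124 kPa
FS = 15.024 / 22.124 = 0.679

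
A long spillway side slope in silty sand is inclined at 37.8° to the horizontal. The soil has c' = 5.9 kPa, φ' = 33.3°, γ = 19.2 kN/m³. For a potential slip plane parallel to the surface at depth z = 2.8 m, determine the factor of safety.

FS = 1.07

For an infinite slope with a slip plane parallel to the surface (no pore pressure): FS = [c' + γz cos²β tanφ'] / [γz sinβ cosβ].
γz = 19.2·2.8 = 53.76 kN/m²
Numerator = 5.9 + 53.76·cos²37.8°·tan33.3° = 5.9 + 53.76·0.6243·0.6569 = 27.948 kPa
Denominator = 53.76·sin37.8°·cos37.8° = 53.76·0.6129·0.7902 = 26.036 kPa
FS = 27.948 / 26.036 = 1.073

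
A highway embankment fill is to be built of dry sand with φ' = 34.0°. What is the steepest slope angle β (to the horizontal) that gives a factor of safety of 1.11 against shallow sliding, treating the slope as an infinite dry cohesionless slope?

β = 31.3°

For an infinite dry cohesionless slope FS = tanφ'/tanβ, so tanβ = tanφ' / FS.
tanβ = tan34.0° / 1.11 = 0.6745 / 1.11 = 0.6077
β = arctan(0.6077) = 31.29°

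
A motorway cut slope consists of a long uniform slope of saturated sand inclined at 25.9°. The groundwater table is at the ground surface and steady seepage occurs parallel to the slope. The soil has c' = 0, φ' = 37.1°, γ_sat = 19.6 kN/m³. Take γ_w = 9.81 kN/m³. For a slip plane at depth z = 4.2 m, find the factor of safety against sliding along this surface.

FS = 0.78

With seepage parallel to the slope and the water table at the surface, the effective normal stress on the slip plane uses the buoyant unit weight γ' = γ_sat − γ_w while the driving shear stress uses γ_sat:
FS = [c' + γ' z cos²β tanφ'] / [γ_sat z sinβ cosβ]
(For c' = 0 this reduces to FS = (γ'/γ_sat)·tanφ'/tanβ.)
γ' = 19.6 − 9.81 = 9.79 kN/m³
Numerator = 0.0 + 9.79·4.2·cos²25.9°·tan37.1° = 0.0 + 9.79·4.2·0.8092·0.7563 = 25.164 kPa
Denominator = 19.6·4.2·sin25.9°·cos25.9° = 19.6·4.2·0.4368·0.8996 = 32.346 kPa
FS = 25.164 / 32.346 = 0.778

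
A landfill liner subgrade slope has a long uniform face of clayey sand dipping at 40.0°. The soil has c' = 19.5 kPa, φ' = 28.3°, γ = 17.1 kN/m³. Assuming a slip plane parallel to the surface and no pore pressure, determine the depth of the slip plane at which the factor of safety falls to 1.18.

z = 4.30 m

Setting FS = 1.18 in FS = [c' + γz cos²β tanφ'] / [γz sinβ cosβ] and solving for z:
z = c' / [γ cosβ (FS·sinβ − cosβ·tanφ')]
  = 19.5 / [17.1·cos40.0°·(1.18·sin40.0° − cos40.0°·tan28.3°)]
  = 19.5 / [17.1·0.7660·(1.18·0.6428 − 0.7660·0.5384)]
  = 19.5 / 4.5326 = 4.302 m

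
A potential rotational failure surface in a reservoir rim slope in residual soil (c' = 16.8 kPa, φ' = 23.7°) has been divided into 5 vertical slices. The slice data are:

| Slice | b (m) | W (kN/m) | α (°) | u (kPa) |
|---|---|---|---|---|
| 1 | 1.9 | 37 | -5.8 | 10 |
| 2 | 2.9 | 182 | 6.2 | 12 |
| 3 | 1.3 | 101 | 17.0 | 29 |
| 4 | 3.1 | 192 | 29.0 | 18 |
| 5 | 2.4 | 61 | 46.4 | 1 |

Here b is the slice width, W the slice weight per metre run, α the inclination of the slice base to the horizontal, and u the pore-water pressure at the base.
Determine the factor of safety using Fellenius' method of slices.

Ordinary method of slices: FS = Σ[c'·Δl_i + (W_i cosα_i − u_i·Δl_i)·tanφ'] / Σ W_i sinα_i, with Δl_i = b_i / cosα_i.
Slice 1: Δl = 1.9/cos(-5.8°) = 1.910 m; N'_1 = 37·cos(-5.8°) − 10·1.910 = 17.7; c'Δl = 32.08; W sinα = -3.7
Slice 2: Δl = 2.9/cos6.2° = 2.917 m; N'_2 = 182·cos6.2° − 12·2.917 = 145.9; c'Δl = 49.01; W sinα = 19.7
Slice 3: Δl = 1.3/cos17.0° = 1.359 m; N'_3 = 101·cos17.0° − 29·1.359 = 57.2; c'Δl = 22.84; W sinα = 29.5
Slice 4: Δl = 3.1/cos29.0° = 3.544 m; N'_4 = 192·cos29.0° − 18·3.544 = 104.1; c'Δl = 59.55; W sinα = 93.1
Slice 5: Δl = 2.4/cos46.4° = 3.480 m; N'_5 = 61·cos46.4° − 1·3.480 = 38.6; c'Δl = 58.47; W sinα = 44.2
Σc'Δl = 221.9 kN/m; ΣN' = 363.5 kN/m; ΣW sinα = 182.7 kN/m
Resisting = 221.9 + 363.5·tan23.7° = 221.9 + 159.6 = 381.5 kN/m
FS = 381.5 / 182.7 = 2.088

FS = 2.09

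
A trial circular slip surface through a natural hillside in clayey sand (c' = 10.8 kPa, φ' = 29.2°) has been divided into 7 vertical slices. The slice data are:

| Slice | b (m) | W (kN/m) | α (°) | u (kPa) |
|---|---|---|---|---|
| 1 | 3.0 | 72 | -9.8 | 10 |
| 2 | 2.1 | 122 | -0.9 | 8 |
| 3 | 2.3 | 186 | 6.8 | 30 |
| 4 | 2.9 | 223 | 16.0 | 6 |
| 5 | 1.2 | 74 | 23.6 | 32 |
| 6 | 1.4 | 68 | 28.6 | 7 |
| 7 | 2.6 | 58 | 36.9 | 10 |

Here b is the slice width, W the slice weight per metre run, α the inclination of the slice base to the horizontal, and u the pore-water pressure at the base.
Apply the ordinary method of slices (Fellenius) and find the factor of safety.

Ordinary method of slices: FS = Σ[c'·Δl_i + (W_i cosα_i − u_i·Δl_i)·tanφ'] / Σ W_i sinα_i, with Δl_i = b_i / cosα_i.
Slice 1: Δl = 3.0/cos(-9.8°) = 3.044 m; N'_1 = 72·cos(-9.8°) − 10·3.044 = 40.5; c'Δl = 32.88; W sinα = -12.3
Slice 2: Δl = 2.1/cos(-0.9°) = 2.100 m; N'_2 = 122·cos(-0.9°) − 8·2.100 = 105.2; c'Δl = 22.68; W sinα = -1.9
Slice 3: Δl = 2.3/cos6.8° = 2.316 m; N'_3 = 186·cos6.8° − 30·2.316 = 115.2; c'Δl = 25.02; W sinα = 22.0
Slice 4: Δl = 2.9/cos16.0° = 3.017 m; N'_4 = 223·cos16.0° − 6·3.017 = 196.3; c'Δl = 32.58; W sinα = 61.5
Slice 5: Δl = 1.2/cos23.6° = 1.310 m; N'_5 = 74·cos23.6° − 32·1.310 = 25.9; c'Δl = 14.14; W sinα = 29.6
Slice 6: Δl = 1.4/cos28.6° = 1.595 m; N'_6 = 68·cos28.6° − 7·1.595 = 48.5; c'Δl = 17.22; W sinα = 32.6
Slice 7: Δl = 2.6/cos36.9° = 3.251 m; N'_7 = 58·cos36.9° − 10·3.251 = 13.9; c'Δl = 35.11; W sinα = 34.8
Σc'Δl = 179.6 kN/m; ΣN' = 545.5 kN/m; ΣW sinα = 166.3 kN/m
Resisting = 179.6 + 545.5·tan29.2° = 179.6 + 304.9 = 484.5 kN/m
FS = 484.5 / 166.3 = 2.913

FS = 2.91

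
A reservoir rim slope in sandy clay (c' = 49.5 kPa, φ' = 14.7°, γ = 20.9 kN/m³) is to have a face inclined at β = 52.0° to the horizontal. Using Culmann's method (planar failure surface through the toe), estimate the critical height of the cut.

H_c = 35.31 m

Culmann's analysis gives the critical failure plane at α_cr = (β + φ')/2 = (52.0 + 14.7)/2 = 33.4°, and the critical height
H_c = (4c'/γ) · sinβ cosφ' / [1 − cos(β − φ')]
    = (4·49.5/20.9) · sin52.0°·cos14.7° / [1 − cos(37.3°)]
    = 9.474 · 0.7880·0.9673 / [1 − 0.7955]
    = 9.474 · 0.7622 / 0.2045
    = 35.31 m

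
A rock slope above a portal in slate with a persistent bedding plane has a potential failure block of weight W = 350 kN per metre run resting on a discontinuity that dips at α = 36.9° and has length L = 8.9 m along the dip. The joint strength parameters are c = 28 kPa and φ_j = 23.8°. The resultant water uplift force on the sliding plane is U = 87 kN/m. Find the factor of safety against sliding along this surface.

Resolving the block weight along and normal to the plane and applying the Mohr–Coulomb strength on the joint:
N' = W cosα − U = 350·cos36.9° − 87 = 192.9 kN/m
Driving force T = W sinα = 350·sin36.9° = 210.1 kN/m
Resisting force R = c·L + N'·tanφ_j = 28·8.9 + 192.9·tan23.8° = 249.2 + 85.1 = 334.3 kN/m
FS = R / T = 334.3 / 210.1 = 1.591

FS = 1.59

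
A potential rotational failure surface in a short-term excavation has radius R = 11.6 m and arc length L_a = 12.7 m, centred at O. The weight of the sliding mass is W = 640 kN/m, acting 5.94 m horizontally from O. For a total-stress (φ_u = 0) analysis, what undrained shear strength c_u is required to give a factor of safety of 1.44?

FS = c_u·L_a·R / (W·d), so c_u = FS·W·d / (L_a·R).
c_u = 1.44·640·5.94 / (12.70·11.6) = 5474.3 / 147.32 = 37.16 kPa

c_u = 37.2 kPa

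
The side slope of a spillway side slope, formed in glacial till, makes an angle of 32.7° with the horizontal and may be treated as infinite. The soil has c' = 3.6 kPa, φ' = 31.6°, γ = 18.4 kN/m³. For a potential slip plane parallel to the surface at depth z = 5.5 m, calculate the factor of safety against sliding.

For an infinite slope with a slip plane parallel to the surface (no pore pressure): FS = [c' + γz cos²β tanφ'] / [γz sinβ cosβ].
γz = 18.4·5.5 = 101.20 kN/m²
Numerator = 3.6 + 101.20·cos²32.7°·tan31.6° = 3.6 + 101.20·0.7081·0.6152 = 47.688 kPa
Denominator = 101.20·sin32.7°·cos32.7° = 101.20·0.5402·0.8415 = 46.007 kPa
FS = 47.688 / 46.007 = 1.037

FS = 1.04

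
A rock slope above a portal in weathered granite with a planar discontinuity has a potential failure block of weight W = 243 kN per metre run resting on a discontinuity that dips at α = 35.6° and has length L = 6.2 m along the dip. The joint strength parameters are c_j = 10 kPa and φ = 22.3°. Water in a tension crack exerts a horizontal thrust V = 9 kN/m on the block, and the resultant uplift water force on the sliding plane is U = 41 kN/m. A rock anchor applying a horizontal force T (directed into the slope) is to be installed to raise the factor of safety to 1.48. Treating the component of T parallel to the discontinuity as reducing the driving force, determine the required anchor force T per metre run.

T = 67 kN/m

Resolving forces along and normal to the sliding plane, with the horizontal anchor force T adding T·sinα to the effective normal force and T·cosα acting up the plane against the driving force:
FS = [c_jL + (W cosα − U − V sinα + T sinα) tanφ] / [W sinα + V cosα − T cosα]
Without the anchor: N' = 151.3 kN/m, driving T_d = 148.8 kN/m, resisting R = 10·6.2 + 151.3·tan22.3° = 124.1 kN/m, FS = 0.83.
Setting FS = 1.48 and solving for T:
1.48·(148.8 − T cos35.6°) = 124.1 + T sin35.6°·tan22.3°
T·(sin35.6°·tan22.3° + 1.48·cos35.6°) = 1.48·148.8 − 124.1
T·(0.5821·0.4101 + 1.48·0.8131) = 220.2 − 124.1 = 96.1
T·1.4421 = 96.1
T = 66.6 kN/m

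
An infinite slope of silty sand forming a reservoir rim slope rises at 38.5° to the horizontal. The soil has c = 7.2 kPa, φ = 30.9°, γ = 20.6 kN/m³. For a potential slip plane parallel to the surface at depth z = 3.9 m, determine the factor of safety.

For an infinite slope with a slip plane parallel to the surface (no pore pressure): FS = [c + γz cos²β tanφ] / [γz sinβ cosβ].
γz = 20.6·3.9 = 80.34 kN/m²
Numerator = 7.2 + 80.34·cos²38.5°·tan30.9° = 7.2 + 80.34·0.6125·0.5985 = 36.649 kPa
Denominator = 80.34·sin38.5°·cos38.5° = 80.34·0.6225·0.7826 = 39.140 kPa
FS = 36.649 / 39.140 = 0.936

FS = 0.94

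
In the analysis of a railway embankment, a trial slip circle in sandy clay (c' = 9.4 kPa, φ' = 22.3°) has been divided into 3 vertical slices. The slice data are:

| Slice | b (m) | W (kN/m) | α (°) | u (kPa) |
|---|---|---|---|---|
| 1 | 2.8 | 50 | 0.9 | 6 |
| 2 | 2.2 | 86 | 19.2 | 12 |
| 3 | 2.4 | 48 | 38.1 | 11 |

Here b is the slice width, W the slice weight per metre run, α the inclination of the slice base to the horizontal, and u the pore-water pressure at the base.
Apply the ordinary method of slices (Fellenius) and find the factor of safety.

FS = 1.94

Ordinary method of slices: FS = Σ[c'·Δl_i + (W_i cosα_i − u_i·Δl_i)·tanφ'] / Σ W_i sinα_i, with Δl_i = b_i / cosα_i.
Slice 1: Δl = 2.8/cos0.9° = 2.800 m; N'_1 = 50·cos0.9° − 6·2.800 = 33.2; c'Δl = 26.32; W sinα = 0.8
Slice 2: Δl = 2.2/cos19.2° = 2.330 m; N'_2 = 86·cos19.2° − 12·2.330 = 53.3; c'Δl = 21.90; W sinα = 28.3
Slice 3: Δl = 2.4/cos38.1° = 3.050 m; N'_3 = 48·cos38.1° − 11·3.050 = 4.2; c'Δl = 28.67; W sinα = 29.6
Σc'Δl = 76.9 kN/m; ΣN' = 90.7 kN/m; ΣW sinα = 58.7 kN/m
Resisting = 76.9 + 90.7·tan22.3° = 76.9 + 37.2 = 114.1 kN/m
FS = 114.1 / 58.7 = 1.944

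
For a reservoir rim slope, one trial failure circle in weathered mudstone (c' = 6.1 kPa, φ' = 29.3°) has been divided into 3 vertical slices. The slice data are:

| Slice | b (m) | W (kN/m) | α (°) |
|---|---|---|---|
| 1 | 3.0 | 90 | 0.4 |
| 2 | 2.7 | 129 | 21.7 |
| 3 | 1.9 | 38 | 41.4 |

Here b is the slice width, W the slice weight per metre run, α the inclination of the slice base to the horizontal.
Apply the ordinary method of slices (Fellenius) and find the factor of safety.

FS = 2.52

Ordinary method of slices: FS = Σ[c'·Δl_i + (W_i cosα_i)·tanφ'] / Σ W_i sinα_i, with Δl_i = b_i / cosα_i.
Slice 1: Δl = 3.0/cos0.4° = 3.000 m; N'_1 = 90·cos0.4° = 90.0; c'Δl = 18.30; W sinα = 0.6
Slice 2: Δl = 2.7/cos21.7° = 2.906 m; N'_2 = 129·cos21.7° = 119.9; c'Δl = 17.73; W sinα = 47.7
Slice 3: Δl = 1.9/cos41.4° = 2.533 m; N'_3 = 38·cos41.4° = 28.5; c'Δl = 15.45; W sinα = 25.1
Σc'Δl = 51.5 kN/m; ΣN' = 238.4 kN/m; ΣW sinα = 73.5 kN/m
Resisting = 51.5 + 238.4·tan29.3° = 51.5 + 133.8 = 185.2 kN/m
FS = 185.2 / 73.5 = 2.522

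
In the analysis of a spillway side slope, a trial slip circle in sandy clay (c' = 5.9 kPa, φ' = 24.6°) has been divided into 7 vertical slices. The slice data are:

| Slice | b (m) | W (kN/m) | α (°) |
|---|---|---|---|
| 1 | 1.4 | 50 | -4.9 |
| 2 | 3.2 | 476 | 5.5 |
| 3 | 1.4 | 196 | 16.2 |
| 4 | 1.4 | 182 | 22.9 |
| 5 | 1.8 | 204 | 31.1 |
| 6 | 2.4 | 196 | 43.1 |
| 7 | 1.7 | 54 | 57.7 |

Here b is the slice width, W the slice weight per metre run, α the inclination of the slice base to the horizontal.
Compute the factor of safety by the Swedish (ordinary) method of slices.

FS = 1.45

Ordinary method of slices: FS = Σ[c'·Δl_i + (W_i cosα_i)·tanφ'] / Σ W_i sinα_i, with Δl_i = b_i / cosα_i.
Slice 1: Δl = 1.4/cos(-4.9°) = 1.405 m; N'_1 = 50·cos(-4.9°) = 49.8; c'Δl = 8.29; W sinα = -4.3
Slice 2: Δl = 3.2/cos5.5° = 3.215 m; N'_2 = 476·cos5.5° = 473.8; c'Δl = 18.97; W sinα = 45.6
Slice 3: Δl = 1.4/cos16.2° = 1.458 m; N'_3 = 196·cos16.2° = 188.2; c'Δl = 8.60; W sinα = 54.7
Slice 4: Δl = 1.4/cos22.9° = 1.520 m; N'_4 = 182·cos22.9° = 167.7; c'Δl = 8.97; W sinα = 70.8
Slice 5: Δl = 1.8/cos31.1° = 2.102 m; N'_5 = 204·cos31.1° = 174.7; c'Δl = 12.40; W sinα = 105.4
Slice 6: Δl = 2.4/cos43.1° = 3.287 m; N'_6 = 196·cos43.1° = 143.1; c'Δl = 19.39; W sinα = 133.9
Slice 7: Δl = 1.7/cos57.7° = 3.181 m; N'_7 = 54·cos57.7° = 28.9; c'Δl = 18.77; W sinα = 45.6
Σc'Δl = 95.4 kN/m; ΣN' = 1226.1 kN/m; ΣW sinα = 451.8 kN/m
Resisting = 95.4 + 1226.1·tan24.6° = 95.4 + 561.4 = 656.8 kN/m
FS = 656.8 / 451.8 = 1.454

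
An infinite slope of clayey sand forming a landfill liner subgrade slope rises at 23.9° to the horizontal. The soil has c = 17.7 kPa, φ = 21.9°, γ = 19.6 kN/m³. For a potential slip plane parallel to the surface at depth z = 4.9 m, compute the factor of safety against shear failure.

FS = 1.40

For an infinite slope with a slip plane parallel to the surface (no pore pressure): FS = [c + γz cos²β tanφ] / [γz sinβ cosβ].
γz = 19.6·4.9 = 96.04 kN/m²
Numerator = 17.7 + 96.04·cos²23.9°·tan21.9° = 17.7 + 96.04·0.8359·0.4020 = 49.971 kPa
Denominator = 96.04·sin23.9°·cos23.9° = 96.04·0.4051·0.9143 = 35.573 kPa
FS = 49.971 / 35.573 = 1.405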